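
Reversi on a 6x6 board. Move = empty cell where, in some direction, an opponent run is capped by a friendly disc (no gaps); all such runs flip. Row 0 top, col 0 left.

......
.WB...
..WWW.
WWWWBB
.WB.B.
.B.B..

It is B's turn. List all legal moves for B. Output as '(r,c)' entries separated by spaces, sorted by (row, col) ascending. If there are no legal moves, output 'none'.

Answer: (0,0) (1,0) (1,3) (1,4) (1,5) (2,0) (2,1) (4,0)

Derivation:
(0,0): flips 3 -> legal
(0,1): no bracket -> illegal
(0,2): no bracket -> illegal
(1,0): flips 1 -> legal
(1,3): flips 1 -> legal
(1,4): flips 1 -> legal
(1,5): flips 2 -> legal
(2,0): flips 1 -> legal
(2,1): flips 2 -> legal
(2,5): no bracket -> illegal
(4,0): flips 1 -> legal
(4,3): no bracket -> illegal
(5,0): no bracket -> illegal
(5,2): no bracket -> illegal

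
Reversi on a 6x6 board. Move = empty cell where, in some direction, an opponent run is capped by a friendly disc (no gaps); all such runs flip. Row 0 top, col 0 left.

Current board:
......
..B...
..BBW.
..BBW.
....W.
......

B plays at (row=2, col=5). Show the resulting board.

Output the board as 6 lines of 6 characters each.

Place B at (2,5); scan 8 dirs for brackets.
Dir NW: first cell '.' (not opp) -> no flip
Dir N: first cell '.' (not opp) -> no flip
Dir NE: edge -> no flip
Dir W: opp run (2,4) capped by B -> flip
Dir E: edge -> no flip
Dir SW: opp run (3,4), next='.' -> no flip
Dir S: first cell '.' (not opp) -> no flip
Dir SE: edge -> no flip
All flips: (2,4)

Answer: ......
..B...
..BBBB
..BBW.
....W.
......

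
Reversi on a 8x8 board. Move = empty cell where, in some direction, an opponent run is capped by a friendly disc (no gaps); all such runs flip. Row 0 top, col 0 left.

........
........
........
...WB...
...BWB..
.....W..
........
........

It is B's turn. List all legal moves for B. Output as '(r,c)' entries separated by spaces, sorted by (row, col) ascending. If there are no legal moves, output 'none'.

Answer: (2,3) (3,2) (5,4) (6,5)

Derivation:
(2,2): no bracket -> illegal
(2,3): flips 1 -> legal
(2,4): no bracket -> illegal
(3,2): flips 1 -> legal
(3,5): no bracket -> illegal
(4,2): no bracket -> illegal
(4,6): no bracket -> illegal
(5,3): no bracket -> illegal
(5,4): flips 1 -> legal
(5,6): no bracket -> illegal
(6,4): no bracket -> illegal
(6,5): flips 1 -> legal
(6,6): no bracket -> illegal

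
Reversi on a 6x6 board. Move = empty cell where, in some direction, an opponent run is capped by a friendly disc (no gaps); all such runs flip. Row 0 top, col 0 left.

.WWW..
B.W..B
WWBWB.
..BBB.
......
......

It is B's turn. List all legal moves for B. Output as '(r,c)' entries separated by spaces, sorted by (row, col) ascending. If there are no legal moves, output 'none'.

Answer: (1,3) (1,4) (3,0)

Derivation:
(0,0): no bracket -> illegal
(0,4): no bracket -> illegal
(1,1): no bracket -> illegal
(1,3): flips 1 -> legal
(1,4): flips 1 -> legal
(3,0): flips 1 -> legal
(3,1): no bracket -> illegal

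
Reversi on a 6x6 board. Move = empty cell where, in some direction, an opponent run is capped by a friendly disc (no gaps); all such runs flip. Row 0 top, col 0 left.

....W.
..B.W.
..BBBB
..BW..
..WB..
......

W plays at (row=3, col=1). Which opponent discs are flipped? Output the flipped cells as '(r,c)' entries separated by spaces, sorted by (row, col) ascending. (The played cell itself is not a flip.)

Answer: (3,2)

Derivation:
Dir NW: first cell '.' (not opp) -> no flip
Dir N: first cell '.' (not opp) -> no flip
Dir NE: opp run (2,2), next='.' -> no flip
Dir W: first cell '.' (not opp) -> no flip
Dir E: opp run (3,2) capped by W -> flip
Dir SW: first cell '.' (not opp) -> no flip
Dir S: first cell '.' (not opp) -> no flip
Dir SE: first cell 'W' (not opp) -> no flip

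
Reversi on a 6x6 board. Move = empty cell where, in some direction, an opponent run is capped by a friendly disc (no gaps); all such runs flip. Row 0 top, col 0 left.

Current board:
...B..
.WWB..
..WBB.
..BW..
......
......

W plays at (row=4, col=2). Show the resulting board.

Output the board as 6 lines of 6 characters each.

Answer: ...B..
.WWB..
..WBB.
..WW..
..W...
......

Derivation:
Place W at (4,2); scan 8 dirs for brackets.
Dir NW: first cell '.' (not opp) -> no flip
Dir N: opp run (3,2) capped by W -> flip
Dir NE: first cell 'W' (not opp) -> no flip
Dir W: first cell '.' (not opp) -> no flip
Dir E: first cell '.' (not opp) -> no flip
Dir SW: first cell '.' (not opp) -> no flip
Dir S: first cell '.' (not opp) -> no flip
Dir SE: first cell '.' (not opp) -> no flip
All flips: (3,2)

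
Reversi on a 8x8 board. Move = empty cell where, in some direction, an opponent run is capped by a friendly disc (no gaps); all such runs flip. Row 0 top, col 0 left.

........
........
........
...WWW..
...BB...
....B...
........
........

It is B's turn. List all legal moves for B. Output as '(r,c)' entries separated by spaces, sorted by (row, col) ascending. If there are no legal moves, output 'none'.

(2,2): flips 1 -> legal
(2,3): flips 1 -> legal
(2,4): flips 1 -> legal
(2,5): flips 1 -> legal
(2,6): flips 1 -> legal
(3,2): no bracket -> illegal
(3,6): no bracket -> illegal
(4,2): no bracket -> illegal
(4,5): no bracket -> illegal
(4,6): no bracket -> illegal

Answer: (2,2) (2,3) (2,4) (2,5) (2,6)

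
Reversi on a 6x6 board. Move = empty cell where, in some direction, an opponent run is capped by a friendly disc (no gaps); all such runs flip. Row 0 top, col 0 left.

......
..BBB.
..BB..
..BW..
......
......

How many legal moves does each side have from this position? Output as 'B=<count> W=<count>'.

-- B to move --
(2,4): no bracket -> illegal
(3,4): flips 1 -> legal
(4,2): no bracket -> illegal
(4,3): flips 1 -> legal
(4,4): flips 1 -> legal
B mobility = 3
-- W to move --
(0,1): no bracket -> illegal
(0,2): no bracket -> illegal
(0,3): flips 2 -> legal
(0,4): no bracket -> illegal
(0,5): no bracket -> illegal
(1,1): flips 1 -> legal
(1,5): no bracket -> illegal
(2,1): no bracket -> illegal
(2,4): no bracket -> illegal
(2,5): no bracket -> illegal
(3,1): flips 1 -> legal
(3,4): no bracket -> illegal
(4,1): no bracket -> illegal
(4,2): no bracket -> illegal
(4,3): no bracket -> illegal
W mobility = 3

Answer: B=3 W=3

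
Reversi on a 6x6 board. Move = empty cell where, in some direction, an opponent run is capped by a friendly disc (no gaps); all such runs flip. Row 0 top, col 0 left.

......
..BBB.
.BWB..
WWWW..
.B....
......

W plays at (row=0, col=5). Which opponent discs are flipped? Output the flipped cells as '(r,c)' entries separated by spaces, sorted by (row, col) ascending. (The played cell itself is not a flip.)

Dir NW: edge -> no flip
Dir N: edge -> no flip
Dir NE: edge -> no flip
Dir W: first cell '.' (not opp) -> no flip
Dir E: edge -> no flip
Dir SW: opp run (1,4) (2,3) capped by W -> flip
Dir S: first cell '.' (not opp) -> no flip
Dir SE: edge -> no flip

Answer: (1,4) (2,3)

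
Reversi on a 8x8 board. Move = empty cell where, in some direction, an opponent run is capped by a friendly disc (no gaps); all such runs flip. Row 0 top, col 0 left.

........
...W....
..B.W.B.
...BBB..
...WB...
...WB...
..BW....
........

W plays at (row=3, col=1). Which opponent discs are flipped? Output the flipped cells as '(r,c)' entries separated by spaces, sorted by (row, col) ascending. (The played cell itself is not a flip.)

Answer: (2,2)

Derivation:
Dir NW: first cell '.' (not opp) -> no flip
Dir N: first cell '.' (not opp) -> no flip
Dir NE: opp run (2,2) capped by W -> flip
Dir W: first cell '.' (not opp) -> no flip
Dir E: first cell '.' (not opp) -> no flip
Dir SW: first cell '.' (not opp) -> no flip
Dir S: first cell '.' (not opp) -> no flip
Dir SE: first cell '.' (not opp) -> no flip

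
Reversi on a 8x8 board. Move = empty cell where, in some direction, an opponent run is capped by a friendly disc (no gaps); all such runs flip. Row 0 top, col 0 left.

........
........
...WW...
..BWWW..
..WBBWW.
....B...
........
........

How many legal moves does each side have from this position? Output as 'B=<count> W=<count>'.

Answer: B=9 W=8

Derivation:
-- B to move --
(1,2): no bracket -> illegal
(1,3): flips 2 -> legal
(1,4): flips 3 -> legal
(1,5): no bracket -> illegal
(2,2): flips 1 -> legal
(2,5): flips 1 -> legal
(2,6): flips 1 -> legal
(3,1): no bracket -> illegal
(3,6): flips 4 -> legal
(3,7): no bracket -> illegal
(4,1): flips 1 -> legal
(4,7): flips 2 -> legal
(5,1): no bracket -> illegal
(5,2): flips 1 -> legal
(5,3): no bracket -> illegal
(5,5): no bracket -> illegal
(5,6): no bracket -> illegal
(5,7): no bracket -> illegal
B mobility = 9
-- W to move --
(2,1): no bracket -> illegal
(2,2): flips 1 -> legal
(3,1): flips 1 -> legal
(4,1): flips 1 -> legal
(5,2): flips 1 -> legal
(5,3): flips 2 -> legal
(5,5): flips 1 -> legal
(6,3): flips 1 -> legal
(6,4): flips 2 -> legal
(6,5): no bracket -> illegal
W mobility = 8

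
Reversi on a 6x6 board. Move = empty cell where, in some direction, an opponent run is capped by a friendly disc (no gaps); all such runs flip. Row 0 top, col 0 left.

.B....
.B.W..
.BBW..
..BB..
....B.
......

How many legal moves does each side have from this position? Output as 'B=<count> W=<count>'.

Answer: B=4 W=4

Derivation:
-- B to move --
(0,2): no bracket -> illegal
(0,3): flips 2 -> legal
(0,4): flips 1 -> legal
(1,2): no bracket -> illegal
(1,4): flips 1 -> legal
(2,4): flips 1 -> legal
(3,4): no bracket -> illegal
B mobility = 4
-- W to move --
(0,0): no bracket -> illegal
(0,2): no bracket -> illegal
(1,0): no bracket -> illegal
(1,2): no bracket -> illegal
(2,0): flips 2 -> legal
(2,4): no bracket -> illegal
(3,0): no bracket -> illegal
(3,1): flips 1 -> legal
(3,4): no bracket -> illegal
(3,5): no bracket -> illegal
(4,1): flips 1 -> legal
(4,2): no bracket -> illegal
(4,3): flips 1 -> legal
(4,5): no bracket -> illegal
(5,3): no bracket -> illegal
(5,4): no bracket -> illegal
(5,5): no bracket -> illegal
W mobility = 4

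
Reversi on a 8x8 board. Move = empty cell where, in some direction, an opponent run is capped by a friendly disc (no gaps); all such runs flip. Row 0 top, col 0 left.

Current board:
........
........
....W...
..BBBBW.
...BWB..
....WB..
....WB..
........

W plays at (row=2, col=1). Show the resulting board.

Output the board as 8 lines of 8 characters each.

Answer: ........
........
.W..W...
..WBBBW.
...WWB..
....WB..
....WB..
........

Derivation:
Place W at (2,1); scan 8 dirs for brackets.
Dir NW: first cell '.' (not opp) -> no flip
Dir N: first cell '.' (not opp) -> no flip
Dir NE: first cell '.' (not opp) -> no flip
Dir W: first cell '.' (not opp) -> no flip
Dir E: first cell '.' (not opp) -> no flip
Dir SW: first cell '.' (not opp) -> no flip
Dir S: first cell '.' (not opp) -> no flip
Dir SE: opp run (3,2) (4,3) capped by W -> flip
All flips: (3,2) (4,3)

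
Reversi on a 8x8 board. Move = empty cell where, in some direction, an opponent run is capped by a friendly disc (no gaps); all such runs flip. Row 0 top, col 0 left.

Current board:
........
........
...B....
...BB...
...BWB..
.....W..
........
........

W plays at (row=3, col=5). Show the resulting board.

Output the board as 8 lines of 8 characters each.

Answer: ........
........
...B....
...BBW..
...BWW..
.....W..
........
........

Derivation:
Place W at (3,5); scan 8 dirs for brackets.
Dir NW: first cell '.' (not opp) -> no flip
Dir N: first cell '.' (not opp) -> no flip
Dir NE: first cell '.' (not opp) -> no flip
Dir W: opp run (3,4) (3,3), next='.' -> no flip
Dir E: first cell '.' (not opp) -> no flip
Dir SW: first cell 'W' (not opp) -> no flip
Dir S: opp run (4,5) capped by W -> flip
Dir SE: first cell '.' (not opp) -> no flip
All flips: (4,5)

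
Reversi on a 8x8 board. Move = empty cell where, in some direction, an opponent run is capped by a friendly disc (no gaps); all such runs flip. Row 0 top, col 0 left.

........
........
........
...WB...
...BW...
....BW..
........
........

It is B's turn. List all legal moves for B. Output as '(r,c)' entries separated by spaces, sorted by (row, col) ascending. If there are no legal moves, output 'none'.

(2,2): no bracket -> illegal
(2,3): flips 1 -> legal
(2,4): no bracket -> illegal
(3,2): flips 1 -> legal
(3,5): no bracket -> illegal
(4,2): no bracket -> illegal
(4,5): flips 1 -> legal
(4,6): no bracket -> illegal
(5,3): no bracket -> illegal
(5,6): flips 1 -> legal
(6,4): no bracket -> illegal
(6,5): no bracket -> illegal
(6,6): no bracket -> illegal

Answer: (2,3) (3,2) (4,5) (5,6)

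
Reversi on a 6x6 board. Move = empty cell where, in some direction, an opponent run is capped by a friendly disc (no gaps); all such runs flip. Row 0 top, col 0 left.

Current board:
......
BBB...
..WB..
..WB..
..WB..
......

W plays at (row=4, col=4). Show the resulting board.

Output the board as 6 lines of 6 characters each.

Answer: ......
BBB...
..WB..
..WW..
..WWW.
......

Derivation:
Place W at (4,4); scan 8 dirs for brackets.
Dir NW: opp run (3,3) capped by W -> flip
Dir N: first cell '.' (not opp) -> no flip
Dir NE: first cell '.' (not opp) -> no flip
Dir W: opp run (4,3) capped by W -> flip
Dir E: first cell '.' (not opp) -> no flip
Dir SW: first cell '.' (not opp) -> no flip
Dir S: first cell '.' (not opp) -> no flip
Dir SE: first cell '.' (not opp) -> no flip
All flips: (3,3) (4,3)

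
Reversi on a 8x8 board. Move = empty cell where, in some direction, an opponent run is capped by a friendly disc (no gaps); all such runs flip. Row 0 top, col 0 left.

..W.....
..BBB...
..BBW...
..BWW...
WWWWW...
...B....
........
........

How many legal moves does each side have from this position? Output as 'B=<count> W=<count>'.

Answer: B=8 W=10

Derivation:
-- B to move --
(0,1): no bracket -> illegal
(0,3): no bracket -> illegal
(1,1): no bracket -> illegal
(1,5): no bracket -> illegal
(2,5): flips 1 -> legal
(3,0): no bracket -> illegal
(3,1): flips 1 -> legal
(3,5): flips 4 -> legal
(4,5): flips 1 -> legal
(5,0): flips 1 -> legal
(5,1): no bracket -> illegal
(5,2): flips 1 -> legal
(5,4): flips 4 -> legal
(5,5): flips 2 -> legal
B mobility = 8
-- W to move --
(0,1): flips 2 -> legal
(0,3): flips 2 -> legal
(0,4): flips 1 -> legal
(0,5): flips 3 -> legal
(1,1): flips 1 -> legal
(1,5): no bracket -> illegal
(2,1): flips 3 -> legal
(2,5): no bracket -> illegal
(3,1): flips 1 -> legal
(5,2): no bracket -> illegal
(5,4): no bracket -> illegal
(6,2): flips 1 -> legal
(6,3): flips 1 -> legal
(6,4): flips 1 -> legal
W mobility = 10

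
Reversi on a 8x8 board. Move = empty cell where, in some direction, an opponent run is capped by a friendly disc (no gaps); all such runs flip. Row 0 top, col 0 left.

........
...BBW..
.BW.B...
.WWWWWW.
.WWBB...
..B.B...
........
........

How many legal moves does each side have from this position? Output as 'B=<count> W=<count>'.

-- B to move --
(0,4): no bracket -> illegal
(0,5): no bracket -> illegal
(0,6): flips 1 -> legal
(1,1): flips 2 -> legal
(1,2): flips 3 -> legal
(1,6): flips 1 -> legal
(2,0): no bracket -> illegal
(2,3): flips 2 -> legal
(2,5): flips 1 -> legal
(2,6): flips 1 -> legal
(2,7): no bracket -> illegal
(3,0): flips 1 -> legal
(3,7): no bracket -> illegal
(4,0): flips 4 -> legal
(4,5): no bracket -> illegal
(4,6): flips 1 -> legal
(4,7): no bracket -> illegal
(5,0): no bracket -> illegal
(5,1): flips 4 -> legal
(5,3): no bracket -> illegal
B mobility = 11
-- W to move --
(0,2): flips 2 -> legal
(0,3): no bracket -> illegal
(0,4): flips 3 -> legal
(0,5): no bracket -> illegal
(1,0): flips 1 -> legal
(1,1): flips 1 -> legal
(1,2): flips 2 -> legal
(2,0): flips 1 -> legal
(2,3): no bracket -> illegal
(2,5): no bracket -> illegal
(3,0): no bracket -> illegal
(4,5): flips 2 -> legal
(5,1): no bracket -> illegal
(5,3): flips 2 -> legal
(5,5): flips 1 -> legal
(6,1): flips 2 -> legal
(6,2): flips 1 -> legal
(6,3): flips 1 -> legal
(6,4): flips 2 -> legal
(6,5): flips 2 -> legal
W mobility = 14

Answer: B=11 W=14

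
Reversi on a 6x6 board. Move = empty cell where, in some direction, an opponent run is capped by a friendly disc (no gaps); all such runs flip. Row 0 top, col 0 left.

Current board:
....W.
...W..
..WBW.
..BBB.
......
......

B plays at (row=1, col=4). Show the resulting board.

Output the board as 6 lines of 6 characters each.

Place B at (1,4); scan 8 dirs for brackets.
Dir NW: first cell '.' (not opp) -> no flip
Dir N: opp run (0,4), next=edge -> no flip
Dir NE: first cell '.' (not opp) -> no flip
Dir W: opp run (1,3), next='.' -> no flip
Dir E: first cell '.' (not opp) -> no flip
Dir SW: first cell 'B' (not opp) -> no flip
Dir S: opp run (2,4) capped by B -> flip
Dir SE: first cell '.' (not opp) -> no flip
All flips: (2,4)

Answer: ....W.
...WB.
..WBB.
..BBB.
......
......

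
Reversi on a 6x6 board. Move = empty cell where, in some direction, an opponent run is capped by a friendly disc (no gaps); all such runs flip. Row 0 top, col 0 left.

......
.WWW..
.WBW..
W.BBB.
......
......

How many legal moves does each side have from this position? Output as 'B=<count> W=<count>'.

Answer: B=9 W=6

Derivation:
-- B to move --
(0,0): flips 1 -> legal
(0,1): flips 2 -> legal
(0,2): flips 1 -> legal
(0,3): flips 2 -> legal
(0,4): flips 1 -> legal
(1,0): flips 1 -> legal
(1,4): flips 1 -> legal
(2,0): flips 1 -> legal
(2,4): flips 1 -> legal
(3,1): no bracket -> illegal
(4,0): no bracket -> illegal
(4,1): no bracket -> illegal
B mobility = 9
-- W to move --
(2,4): no bracket -> illegal
(2,5): no bracket -> illegal
(3,1): flips 1 -> legal
(3,5): no bracket -> illegal
(4,1): flips 1 -> legal
(4,2): flips 2 -> legal
(4,3): flips 2 -> legal
(4,4): flips 2 -> legal
(4,5): flips 1 -> legal
W mobility = 6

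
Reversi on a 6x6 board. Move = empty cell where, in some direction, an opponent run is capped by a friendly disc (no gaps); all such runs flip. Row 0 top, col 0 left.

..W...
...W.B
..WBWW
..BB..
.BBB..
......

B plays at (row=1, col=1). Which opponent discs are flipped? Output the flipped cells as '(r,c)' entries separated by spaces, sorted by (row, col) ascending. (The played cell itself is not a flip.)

Dir NW: first cell '.' (not opp) -> no flip
Dir N: first cell '.' (not opp) -> no flip
Dir NE: opp run (0,2), next=edge -> no flip
Dir W: first cell '.' (not opp) -> no flip
Dir E: first cell '.' (not opp) -> no flip
Dir SW: first cell '.' (not opp) -> no flip
Dir S: first cell '.' (not opp) -> no flip
Dir SE: opp run (2,2) capped by B -> flip

Answer: (2,2)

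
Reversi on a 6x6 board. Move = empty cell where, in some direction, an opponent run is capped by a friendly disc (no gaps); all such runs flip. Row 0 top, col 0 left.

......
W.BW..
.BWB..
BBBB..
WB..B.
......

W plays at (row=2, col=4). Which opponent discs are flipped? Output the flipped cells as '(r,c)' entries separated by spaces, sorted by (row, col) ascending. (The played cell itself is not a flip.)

Dir NW: first cell 'W' (not opp) -> no flip
Dir N: first cell '.' (not opp) -> no flip
Dir NE: first cell '.' (not opp) -> no flip
Dir W: opp run (2,3) capped by W -> flip
Dir E: first cell '.' (not opp) -> no flip
Dir SW: opp run (3,3), next='.' -> no flip
Dir S: first cell '.' (not opp) -> no flip
Dir SE: first cell '.' (not opp) -> no flip

Answer: (2,3)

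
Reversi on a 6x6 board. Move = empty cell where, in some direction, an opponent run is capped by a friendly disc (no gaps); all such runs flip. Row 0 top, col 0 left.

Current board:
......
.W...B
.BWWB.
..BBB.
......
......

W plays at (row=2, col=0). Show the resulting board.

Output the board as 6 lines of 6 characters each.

Answer: ......
.W...B
WWWWB.
..BBB.
......
......

Derivation:
Place W at (2,0); scan 8 dirs for brackets.
Dir NW: edge -> no flip
Dir N: first cell '.' (not opp) -> no flip
Dir NE: first cell 'W' (not opp) -> no flip
Dir W: edge -> no flip
Dir E: opp run (2,1) capped by W -> flip
Dir SW: edge -> no flip
Dir S: first cell '.' (not opp) -> no flip
Dir SE: first cell '.' (not opp) -> no flip
All flips: (2,1)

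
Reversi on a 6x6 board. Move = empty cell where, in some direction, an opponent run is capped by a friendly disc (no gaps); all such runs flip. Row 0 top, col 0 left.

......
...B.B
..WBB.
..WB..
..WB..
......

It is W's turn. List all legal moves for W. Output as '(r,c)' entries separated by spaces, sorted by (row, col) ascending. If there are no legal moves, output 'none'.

Answer: (0,4) (1,4) (2,5) (3,4) (4,4) (5,4)

Derivation:
(0,2): no bracket -> illegal
(0,3): no bracket -> illegal
(0,4): flips 1 -> legal
(0,5): no bracket -> illegal
(1,2): no bracket -> illegal
(1,4): flips 1 -> legal
(2,5): flips 2 -> legal
(3,4): flips 1 -> legal
(3,5): no bracket -> illegal
(4,4): flips 2 -> legal
(5,2): no bracket -> illegal
(5,3): no bracket -> illegal
(5,4): flips 1 -> legal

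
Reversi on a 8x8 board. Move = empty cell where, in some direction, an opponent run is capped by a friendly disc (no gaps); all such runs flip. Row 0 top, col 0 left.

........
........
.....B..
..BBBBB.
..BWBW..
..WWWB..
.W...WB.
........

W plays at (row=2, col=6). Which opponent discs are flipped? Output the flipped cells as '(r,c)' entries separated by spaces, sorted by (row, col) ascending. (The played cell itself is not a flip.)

Dir NW: first cell '.' (not opp) -> no flip
Dir N: first cell '.' (not opp) -> no flip
Dir NE: first cell '.' (not opp) -> no flip
Dir W: opp run (2,5), next='.' -> no flip
Dir E: first cell '.' (not opp) -> no flip
Dir SW: opp run (3,5) (4,4) capped by W -> flip
Dir S: opp run (3,6), next='.' -> no flip
Dir SE: first cell '.' (not opp) -> no flip

Answer: (3,5) (4,4)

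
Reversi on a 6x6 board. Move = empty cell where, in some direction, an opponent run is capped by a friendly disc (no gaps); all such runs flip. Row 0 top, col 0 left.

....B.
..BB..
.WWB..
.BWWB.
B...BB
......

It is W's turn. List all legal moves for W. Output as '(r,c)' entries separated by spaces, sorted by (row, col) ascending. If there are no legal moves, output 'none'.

Answer: (0,2) (0,3) (1,4) (2,4) (3,0) (3,5) (4,1) (5,5)

Derivation:
(0,1): no bracket -> illegal
(0,2): flips 1 -> legal
(0,3): flips 3 -> legal
(0,5): no bracket -> illegal
(1,1): no bracket -> illegal
(1,4): flips 1 -> legal
(1,5): no bracket -> illegal
(2,0): no bracket -> illegal
(2,4): flips 1 -> legal
(2,5): no bracket -> illegal
(3,0): flips 1 -> legal
(3,5): flips 1 -> legal
(4,1): flips 1 -> legal
(4,2): no bracket -> illegal
(4,3): no bracket -> illegal
(5,0): no bracket -> illegal
(5,1): no bracket -> illegal
(5,3): no bracket -> illegal
(5,4): no bracket -> illegal
(5,5): flips 1 -> legal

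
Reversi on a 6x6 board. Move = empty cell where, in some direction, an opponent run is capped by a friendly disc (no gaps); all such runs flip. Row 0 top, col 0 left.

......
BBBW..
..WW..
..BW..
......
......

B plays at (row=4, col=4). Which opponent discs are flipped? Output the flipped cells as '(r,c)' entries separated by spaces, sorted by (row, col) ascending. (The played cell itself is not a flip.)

Dir NW: opp run (3,3) (2,2) capped by B -> flip
Dir N: first cell '.' (not opp) -> no flip
Dir NE: first cell '.' (not opp) -> no flip
Dir W: first cell '.' (not opp) -> no flip
Dir E: first cell '.' (not opp) -> no flip
Dir SW: first cell '.' (not opp) -> no flip
Dir S: first cell '.' (not opp) -> no flip
Dir SE: first cell '.' (not opp) -> no flip

Answer: (2,2) (3,3)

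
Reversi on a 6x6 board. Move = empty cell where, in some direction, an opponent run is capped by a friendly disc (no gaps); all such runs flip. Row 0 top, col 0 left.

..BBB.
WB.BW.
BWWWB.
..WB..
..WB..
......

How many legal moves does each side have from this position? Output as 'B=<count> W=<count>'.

-- B to move --
(0,0): flips 1 -> legal
(0,1): no bracket -> illegal
(0,5): no bracket -> illegal
(1,2): no bracket -> illegal
(1,5): flips 1 -> legal
(2,5): flips 1 -> legal
(3,0): no bracket -> illegal
(3,1): flips 3 -> legal
(3,4): no bracket -> illegal
(4,1): flips 1 -> legal
(5,1): flips 1 -> legal
(5,2): no bracket -> illegal
(5,3): no bracket -> illegal
B mobility = 6
-- W to move --
(0,0): flips 1 -> legal
(0,1): flips 1 -> legal
(0,5): no bracket -> illegal
(1,2): flips 2 -> legal
(1,5): flips 2 -> legal
(2,5): flips 1 -> legal
(3,0): flips 1 -> legal
(3,1): no bracket -> illegal
(3,4): flips 2 -> legal
(3,5): no bracket -> illegal
(4,4): flips 2 -> legal
(5,2): no bracket -> illegal
(5,3): flips 2 -> legal
(5,4): flips 1 -> legal
W mobility = 10

Answer: B=6 W=10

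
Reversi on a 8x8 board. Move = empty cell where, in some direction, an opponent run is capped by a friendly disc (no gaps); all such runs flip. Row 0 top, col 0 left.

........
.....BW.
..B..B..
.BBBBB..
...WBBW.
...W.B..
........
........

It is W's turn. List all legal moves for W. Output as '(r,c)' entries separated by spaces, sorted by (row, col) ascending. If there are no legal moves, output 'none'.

(0,4): no bracket -> illegal
(0,5): no bracket -> illegal
(0,6): no bracket -> illegal
(1,1): no bracket -> illegal
(1,2): no bracket -> illegal
(1,3): no bracket -> illegal
(1,4): flips 1 -> legal
(2,0): no bracket -> illegal
(2,1): flips 1 -> legal
(2,3): flips 1 -> legal
(2,4): flips 1 -> legal
(2,6): flips 2 -> legal
(3,0): no bracket -> illegal
(3,6): no bracket -> illegal
(4,0): no bracket -> illegal
(4,1): no bracket -> illegal
(4,2): no bracket -> illegal
(5,4): no bracket -> illegal
(5,6): no bracket -> illegal
(6,4): flips 1 -> legal
(6,5): no bracket -> illegal
(6,6): no bracket -> illegal

Answer: (1,4) (2,1) (2,3) (2,4) (2,6) (6,4)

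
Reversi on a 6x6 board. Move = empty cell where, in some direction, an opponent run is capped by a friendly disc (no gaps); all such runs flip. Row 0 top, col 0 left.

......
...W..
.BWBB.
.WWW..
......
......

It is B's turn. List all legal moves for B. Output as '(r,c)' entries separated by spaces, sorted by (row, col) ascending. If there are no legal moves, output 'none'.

(0,2): flips 1 -> legal
(0,3): flips 1 -> legal
(0,4): no bracket -> illegal
(1,1): no bracket -> illegal
(1,2): no bracket -> illegal
(1,4): no bracket -> illegal
(2,0): no bracket -> illegal
(3,0): no bracket -> illegal
(3,4): no bracket -> illegal
(4,0): no bracket -> illegal
(4,1): flips 2 -> legal
(4,2): flips 1 -> legal
(4,3): flips 2 -> legal
(4,4): no bracket -> illegal

Answer: (0,2) (0,3) (4,1) (4,2) (4,3)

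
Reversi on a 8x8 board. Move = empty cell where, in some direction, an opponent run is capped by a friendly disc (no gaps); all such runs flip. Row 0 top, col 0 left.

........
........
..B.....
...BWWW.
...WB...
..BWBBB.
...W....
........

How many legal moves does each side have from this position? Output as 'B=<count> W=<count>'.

Answer: B=10 W=9

Derivation:
-- B to move --
(2,3): no bracket -> illegal
(2,4): flips 1 -> legal
(2,5): flips 2 -> legal
(2,6): flips 1 -> legal
(2,7): no bracket -> illegal
(3,2): flips 1 -> legal
(3,7): flips 3 -> legal
(4,2): flips 1 -> legal
(4,5): no bracket -> illegal
(4,6): no bracket -> illegal
(4,7): no bracket -> illegal
(6,2): flips 1 -> legal
(6,4): no bracket -> illegal
(7,2): flips 1 -> legal
(7,3): flips 3 -> legal
(7,4): flips 1 -> legal
B mobility = 10
-- W to move --
(1,1): no bracket -> illegal
(1,2): no bracket -> illegal
(1,3): no bracket -> illegal
(2,1): no bracket -> illegal
(2,3): flips 1 -> legal
(2,4): no bracket -> illegal
(3,1): no bracket -> illegal
(3,2): flips 1 -> legal
(4,1): flips 1 -> legal
(4,2): no bracket -> illegal
(4,5): flips 2 -> legal
(4,6): no bracket -> illegal
(4,7): no bracket -> illegal
(5,1): flips 1 -> legal
(5,7): flips 3 -> legal
(6,1): flips 1 -> legal
(6,2): no bracket -> illegal
(6,4): flips 2 -> legal
(6,5): flips 1 -> legal
(6,6): no bracket -> illegal
(6,7): no bracket -> illegal
W mobility = 9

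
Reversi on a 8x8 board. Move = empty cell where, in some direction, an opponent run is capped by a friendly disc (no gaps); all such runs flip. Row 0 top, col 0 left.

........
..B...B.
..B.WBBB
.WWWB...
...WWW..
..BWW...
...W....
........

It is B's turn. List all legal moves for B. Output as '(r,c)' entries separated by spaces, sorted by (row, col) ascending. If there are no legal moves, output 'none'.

Answer: (1,4) (2,3) (3,0) (4,0) (4,2) (5,5) (5,6) (6,4) (7,4)

Derivation:
(1,3): no bracket -> illegal
(1,4): flips 1 -> legal
(1,5): no bracket -> illegal
(2,0): no bracket -> illegal
(2,1): no bracket -> illegal
(2,3): flips 1 -> legal
(3,0): flips 3 -> legal
(3,5): no bracket -> illegal
(3,6): no bracket -> illegal
(4,0): flips 1 -> legal
(4,1): no bracket -> illegal
(4,2): flips 1 -> legal
(4,6): no bracket -> illegal
(5,5): flips 4 -> legal
(5,6): flips 1 -> legal
(6,2): no bracket -> illegal
(6,4): flips 2 -> legal
(6,5): no bracket -> illegal
(7,2): no bracket -> illegal
(7,3): no bracket -> illegal
(7,4): flips 1 -> legal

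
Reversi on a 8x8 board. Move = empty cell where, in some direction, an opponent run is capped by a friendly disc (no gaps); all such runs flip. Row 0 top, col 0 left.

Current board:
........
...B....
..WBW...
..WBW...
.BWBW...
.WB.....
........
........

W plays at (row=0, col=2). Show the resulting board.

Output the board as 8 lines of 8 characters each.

Answer: ..W.....
...W....
..WBW...
..WBW...
.BWBW...
.WB.....
........
........

Derivation:
Place W at (0,2); scan 8 dirs for brackets.
Dir NW: edge -> no flip
Dir N: edge -> no flip
Dir NE: edge -> no flip
Dir W: first cell '.' (not opp) -> no flip
Dir E: first cell '.' (not opp) -> no flip
Dir SW: first cell '.' (not opp) -> no flip
Dir S: first cell '.' (not opp) -> no flip
Dir SE: opp run (1,3) capped by W -> flip
All flips: (1,3)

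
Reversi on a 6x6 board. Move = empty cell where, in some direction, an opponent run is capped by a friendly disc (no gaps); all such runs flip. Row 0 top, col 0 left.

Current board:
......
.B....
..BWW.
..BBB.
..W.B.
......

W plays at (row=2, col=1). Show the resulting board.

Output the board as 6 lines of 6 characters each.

Answer: ......
.B....
.WWWW.
..BBB.
..W.B.
......

Derivation:
Place W at (2,1); scan 8 dirs for brackets.
Dir NW: first cell '.' (not opp) -> no flip
Dir N: opp run (1,1), next='.' -> no flip
Dir NE: first cell '.' (not opp) -> no flip
Dir W: first cell '.' (not opp) -> no flip
Dir E: opp run (2,2) capped by W -> flip
Dir SW: first cell '.' (not opp) -> no flip
Dir S: first cell '.' (not opp) -> no flip
Dir SE: opp run (3,2), next='.' -> no flip
All flips: (2,2)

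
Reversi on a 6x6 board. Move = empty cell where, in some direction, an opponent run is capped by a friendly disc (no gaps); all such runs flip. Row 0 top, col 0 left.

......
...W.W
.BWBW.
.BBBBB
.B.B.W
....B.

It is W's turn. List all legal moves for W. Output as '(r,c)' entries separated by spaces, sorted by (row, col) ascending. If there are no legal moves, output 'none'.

Answer: (1,2) (2,0) (2,5) (4,0) (4,2) (4,4) (5,3)

Derivation:
(1,0): no bracket -> illegal
(1,1): no bracket -> illegal
(1,2): flips 2 -> legal
(1,4): no bracket -> illegal
(2,0): flips 1 -> legal
(2,5): flips 1 -> legal
(3,0): no bracket -> illegal
(4,0): flips 1 -> legal
(4,2): flips 2 -> legal
(4,4): flips 2 -> legal
(5,0): no bracket -> illegal
(5,1): no bracket -> illegal
(5,2): no bracket -> illegal
(5,3): flips 3 -> legal
(5,5): no bracket -> illegal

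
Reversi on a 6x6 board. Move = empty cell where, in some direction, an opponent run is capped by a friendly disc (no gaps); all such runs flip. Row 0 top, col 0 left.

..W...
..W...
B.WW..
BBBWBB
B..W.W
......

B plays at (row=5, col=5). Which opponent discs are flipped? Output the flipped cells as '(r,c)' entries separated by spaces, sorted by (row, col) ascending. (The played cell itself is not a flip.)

Dir NW: first cell '.' (not opp) -> no flip
Dir N: opp run (4,5) capped by B -> flip
Dir NE: edge -> no flip
Dir W: first cell '.' (not opp) -> no flip
Dir E: edge -> no flip
Dir SW: edge -> no flip
Dir S: edge -> no flip
Dir SE: edge -> no flip

Answer: (4,5)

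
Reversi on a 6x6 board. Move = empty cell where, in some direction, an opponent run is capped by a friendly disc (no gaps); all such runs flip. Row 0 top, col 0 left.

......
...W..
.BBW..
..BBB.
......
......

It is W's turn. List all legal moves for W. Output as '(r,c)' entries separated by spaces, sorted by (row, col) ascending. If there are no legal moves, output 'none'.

(1,0): no bracket -> illegal
(1,1): no bracket -> illegal
(1,2): no bracket -> illegal
(2,0): flips 2 -> legal
(2,4): no bracket -> illegal
(2,5): no bracket -> illegal
(3,0): no bracket -> illegal
(3,1): flips 1 -> legal
(3,5): no bracket -> illegal
(4,1): flips 1 -> legal
(4,2): no bracket -> illegal
(4,3): flips 1 -> legal
(4,4): no bracket -> illegal
(4,5): flips 1 -> legal

Answer: (2,0) (3,1) (4,1) (4,3) (4,5)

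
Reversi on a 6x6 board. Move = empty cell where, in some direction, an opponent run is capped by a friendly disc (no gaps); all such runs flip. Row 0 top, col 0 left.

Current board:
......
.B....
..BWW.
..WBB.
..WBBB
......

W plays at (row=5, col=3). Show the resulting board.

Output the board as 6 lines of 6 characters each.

Place W at (5,3); scan 8 dirs for brackets.
Dir NW: first cell 'W' (not opp) -> no flip
Dir N: opp run (4,3) (3,3) capped by W -> flip
Dir NE: opp run (4,4), next='.' -> no flip
Dir W: first cell '.' (not opp) -> no flip
Dir E: first cell '.' (not opp) -> no flip
Dir SW: edge -> no flip
Dir S: edge -> no flip
Dir SE: edge -> no flip
All flips: (3,3) (4,3)

Answer: ......
.B....
..BWW.
..WWB.
..WWBB
...W..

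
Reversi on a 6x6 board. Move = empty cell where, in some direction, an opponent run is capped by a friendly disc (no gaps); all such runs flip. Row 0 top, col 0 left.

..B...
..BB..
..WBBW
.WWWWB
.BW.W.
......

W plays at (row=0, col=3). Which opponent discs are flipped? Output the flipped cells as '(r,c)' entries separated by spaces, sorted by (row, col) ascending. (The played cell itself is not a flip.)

Dir NW: edge -> no flip
Dir N: edge -> no flip
Dir NE: edge -> no flip
Dir W: opp run (0,2), next='.' -> no flip
Dir E: first cell '.' (not opp) -> no flip
Dir SW: opp run (1,2), next='.' -> no flip
Dir S: opp run (1,3) (2,3) capped by W -> flip
Dir SE: first cell '.' (not opp) -> no flip

Answer: (1,3) (2,3)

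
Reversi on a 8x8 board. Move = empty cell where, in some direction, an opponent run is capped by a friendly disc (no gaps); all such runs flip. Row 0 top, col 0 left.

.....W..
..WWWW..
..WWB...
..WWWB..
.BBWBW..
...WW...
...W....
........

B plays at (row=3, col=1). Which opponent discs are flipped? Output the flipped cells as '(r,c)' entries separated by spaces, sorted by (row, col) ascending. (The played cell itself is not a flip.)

Answer: (3,2) (3,3) (3,4)

Derivation:
Dir NW: first cell '.' (not opp) -> no flip
Dir N: first cell '.' (not opp) -> no flip
Dir NE: opp run (2,2) (1,3), next='.' -> no flip
Dir W: first cell '.' (not opp) -> no flip
Dir E: opp run (3,2) (3,3) (3,4) capped by B -> flip
Dir SW: first cell '.' (not opp) -> no flip
Dir S: first cell 'B' (not opp) -> no flip
Dir SE: first cell 'B' (not opp) -> no flip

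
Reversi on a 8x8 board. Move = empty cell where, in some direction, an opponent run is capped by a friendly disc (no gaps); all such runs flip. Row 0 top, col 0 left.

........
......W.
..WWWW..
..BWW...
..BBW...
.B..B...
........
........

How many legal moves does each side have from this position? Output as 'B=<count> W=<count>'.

-- B to move --
(0,5): no bracket -> illegal
(0,6): no bracket -> illegal
(0,7): flips 3 -> legal
(1,1): no bracket -> illegal
(1,2): flips 1 -> legal
(1,3): flips 2 -> legal
(1,4): flips 4 -> legal
(1,5): flips 2 -> legal
(1,7): no bracket -> illegal
(2,1): no bracket -> illegal
(2,6): no bracket -> illegal
(2,7): no bracket -> illegal
(3,1): no bracket -> illegal
(3,5): flips 2 -> legal
(3,6): no bracket -> illegal
(4,5): flips 1 -> legal
(5,3): no bracket -> illegal
(5,5): no bracket -> illegal
B mobility = 7
-- W to move --
(2,1): no bracket -> illegal
(3,1): flips 1 -> legal
(4,0): no bracket -> illegal
(4,1): flips 3 -> legal
(4,5): no bracket -> illegal
(5,0): no bracket -> illegal
(5,2): flips 3 -> legal
(5,3): flips 1 -> legal
(5,5): no bracket -> illegal
(6,0): flips 2 -> legal
(6,1): no bracket -> illegal
(6,2): no bracket -> illegal
(6,3): no bracket -> illegal
(6,4): flips 1 -> legal
(6,5): no bracket -> illegal
W mobility = 6

Answer: B=7 W=6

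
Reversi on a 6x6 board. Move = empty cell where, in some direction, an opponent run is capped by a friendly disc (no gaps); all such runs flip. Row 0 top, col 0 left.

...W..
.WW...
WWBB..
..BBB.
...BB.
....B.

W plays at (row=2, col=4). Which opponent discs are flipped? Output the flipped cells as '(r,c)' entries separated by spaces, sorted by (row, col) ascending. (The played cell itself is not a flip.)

Answer: (2,2) (2,3)

Derivation:
Dir NW: first cell '.' (not opp) -> no flip
Dir N: first cell '.' (not opp) -> no flip
Dir NE: first cell '.' (not opp) -> no flip
Dir W: opp run (2,3) (2,2) capped by W -> flip
Dir E: first cell '.' (not opp) -> no flip
Dir SW: opp run (3,3), next='.' -> no flip
Dir S: opp run (3,4) (4,4) (5,4), next=edge -> no flip
Dir SE: first cell '.' (not opp) -> no flip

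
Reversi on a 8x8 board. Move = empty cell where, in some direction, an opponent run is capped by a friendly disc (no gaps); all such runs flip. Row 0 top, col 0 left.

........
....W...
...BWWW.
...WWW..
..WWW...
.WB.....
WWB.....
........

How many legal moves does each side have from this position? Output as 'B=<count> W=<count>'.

Answer: B=9 W=8

Derivation:
-- B to move --
(0,3): no bracket -> illegal
(0,4): no bracket -> illegal
(0,5): flips 1 -> legal
(1,3): no bracket -> illegal
(1,5): no bracket -> illegal
(1,6): flips 3 -> legal
(1,7): no bracket -> illegal
(2,2): no bracket -> illegal
(2,7): flips 3 -> legal
(3,1): no bracket -> illegal
(3,2): flips 1 -> legal
(3,6): no bracket -> illegal
(3,7): no bracket -> illegal
(4,0): flips 1 -> legal
(4,1): no bracket -> illegal
(4,5): flips 1 -> legal
(4,6): no bracket -> illegal
(5,0): flips 1 -> legal
(5,3): flips 2 -> legal
(5,4): no bracket -> illegal
(5,5): no bracket -> illegal
(7,0): flips 1 -> legal
(7,1): no bracket -> illegal
(7,2): no bracket -> illegal
B mobility = 9
-- W to move --
(1,2): flips 1 -> legal
(1,3): flips 1 -> legal
(2,2): flips 1 -> legal
(3,2): flips 1 -> legal
(4,1): no bracket -> illegal
(5,3): flips 1 -> legal
(6,3): flips 1 -> legal
(7,1): no bracket -> illegal
(7,2): flips 2 -> legal
(7,3): flips 1 -> legal
W mobility = 8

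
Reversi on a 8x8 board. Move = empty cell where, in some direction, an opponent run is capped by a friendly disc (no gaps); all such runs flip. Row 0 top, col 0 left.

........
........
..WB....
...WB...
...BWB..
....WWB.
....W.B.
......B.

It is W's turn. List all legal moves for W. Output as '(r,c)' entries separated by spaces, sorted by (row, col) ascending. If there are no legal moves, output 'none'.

(1,2): no bracket -> illegal
(1,3): flips 1 -> legal
(1,4): no bracket -> illegal
(2,4): flips 2 -> legal
(2,5): no bracket -> illegal
(3,2): flips 1 -> legal
(3,5): flips 2 -> legal
(3,6): flips 1 -> legal
(4,2): flips 1 -> legal
(4,6): flips 1 -> legal
(4,7): no bracket -> illegal
(5,2): no bracket -> illegal
(5,3): flips 1 -> legal
(5,7): flips 1 -> legal
(6,5): no bracket -> illegal
(6,7): no bracket -> illegal
(7,5): no bracket -> illegal
(7,7): flips 1 -> legal

Answer: (1,3) (2,4) (3,2) (3,5) (3,6) (4,2) (4,6) (5,3) (5,7) (7,7)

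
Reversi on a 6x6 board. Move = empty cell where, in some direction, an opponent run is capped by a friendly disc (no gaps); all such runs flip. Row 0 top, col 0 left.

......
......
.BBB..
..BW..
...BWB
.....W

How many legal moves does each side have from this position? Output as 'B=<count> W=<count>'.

Answer: B=1 W=6

Derivation:
-- B to move --
(2,4): no bracket -> illegal
(3,4): flips 1 -> legal
(3,5): no bracket -> illegal
(4,2): no bracket -> illegal
(5,3): no bracket -> illegal
(5,4): no bracket -> illegal
B mobility = 1
-- W to move --
(1,0): no bracket -> illegal
(1,1): flips 1 -> legal
(1,2): no bracket -> illegal
(1,3): flips 1 -> legal
(1,4): no bracket -> illegal
(2,0): no bracket -> illegal
(2,4): no bracket -> illegal
(3,0): no bracket -> illegal
(3,1): flips 1 -> legal
(3,4): no bracket -> illegal
(3,5): flips 1 -> legal
(4,1): no bracket -> illegal
(4,2): flips 1 -> legal
(5,2): no bracket -> illegal
(5,3): flips 1 -> legal
(5,4): no bracket -> illegal
W mobility = 6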